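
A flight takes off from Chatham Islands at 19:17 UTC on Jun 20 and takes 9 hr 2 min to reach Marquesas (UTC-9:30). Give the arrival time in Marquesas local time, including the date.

Departure is given in UTC: 19:17 on Jun 20.
Add 9 hours 2 minutes → 04:19 UTC (Jun 21).
Marquesas is UTC−9:30: 04:19 − 9:30 = 18:49 on Jun 20.

18:49 on June 20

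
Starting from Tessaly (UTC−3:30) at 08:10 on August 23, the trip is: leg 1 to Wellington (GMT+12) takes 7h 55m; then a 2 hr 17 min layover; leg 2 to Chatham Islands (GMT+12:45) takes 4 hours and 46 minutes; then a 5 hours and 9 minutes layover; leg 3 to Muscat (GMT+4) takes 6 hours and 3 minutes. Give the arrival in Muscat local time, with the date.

Convert departure to UTC: 08:10 + 3:30 = 11:40 UTC on Aug 23.
Add 7 hours 55 minutes leg 1 → 19:35 UTC.
Add 2 hours 17 minutes layover in Wellington → 21:52 UTC.
Add 4 hours and 46 minutes leg 2 → 02:38 UTC (Aug 24).
Add 5 hours 9 minutes layover in Chatham Islands → 07:47 UTC.
Add 6 hours and 3 minutes leg 3 → 13:50 UTC.
Muscat is UTC+4:00, so local arrival = 13:50 + 4:00 = 17:50 on Aug 24.

17:50 on August 24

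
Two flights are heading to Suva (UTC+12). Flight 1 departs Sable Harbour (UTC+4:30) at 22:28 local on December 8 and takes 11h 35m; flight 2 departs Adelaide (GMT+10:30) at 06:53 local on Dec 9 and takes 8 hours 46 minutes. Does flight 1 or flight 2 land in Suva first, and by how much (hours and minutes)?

the second, by 24 minutes

Flight 1 in UTC: 22:28 − 4:30 = 17:58 on Dec 8.
+11 hours and 35 minutes → arrive 05:33 UTC on Dec 9.
Flight 2 in UTC: 06:53 − 10:30 = 20:23 on Dec 8.
+8 hours 46 minutes → arrive 05:09 UTC on Dec 9.
Flight 2 lands earlier by 24 minutes.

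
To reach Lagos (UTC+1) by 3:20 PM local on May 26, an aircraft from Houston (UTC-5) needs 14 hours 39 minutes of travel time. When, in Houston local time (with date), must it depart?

6:41 PM on May 25

Target arrival in UTC: 3:20 PM − 1:00 = 2:20 PM on May 26.
Subtract 14 hours and 39 minutes → departure 11:41 PM UTC on May 25.
Houston is UTC−5:00: 11:41 PM − 5:00 = 6:41 PM on May 25.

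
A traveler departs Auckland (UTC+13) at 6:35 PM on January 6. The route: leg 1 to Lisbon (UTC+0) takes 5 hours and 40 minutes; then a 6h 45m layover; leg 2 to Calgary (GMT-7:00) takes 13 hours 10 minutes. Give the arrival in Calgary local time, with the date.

12:10 AM on January 7

Convert departure to UTC: 6:35 PM − 13:00 = 5:35 AM UTC on Jan 6.
Add 5 hours and 40 minutes leg 1 → 11:15 AM UTC.
Add 6 hours 45 minutes layover in Lisbon → 6:00 PM UTC.
Add 13 hours and 10 minutes leg 2 → 7:10 AM UTC (Jan 7).
Calgary is UTC−7:00, so local arrival = 7:10 AM − 7:00 = 12:10 AM on Jan 7.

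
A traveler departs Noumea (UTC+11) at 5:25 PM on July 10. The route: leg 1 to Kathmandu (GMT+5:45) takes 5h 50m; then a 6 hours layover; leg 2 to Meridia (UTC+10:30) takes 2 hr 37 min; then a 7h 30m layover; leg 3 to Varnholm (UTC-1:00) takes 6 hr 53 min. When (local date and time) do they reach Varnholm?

Convert departure to UTC: 5:25 PM − 11:00 = 6:25 AM UTC on Jul 10.
Add 5 hours and 50 minutes leg 1 → 12:15 PM UTC.
Add 6 hours layover in Kathmandu → 6:15 PM UTC.
Add 2 hours 37 minutes leg 2 → 8:52 PM UTC.
Add 7 hours 30 minutes layover in Meridia → 4:22 AM UTC (Jul 11).
Add 6 hours and 53 minutes leg 3 → 11:15 AM UTC.
Varnholm is UTC−1:00, so local arrival = 11:15 AM − 1:00 = 10:15 AM on Jul 11.

10:15 AM on July 11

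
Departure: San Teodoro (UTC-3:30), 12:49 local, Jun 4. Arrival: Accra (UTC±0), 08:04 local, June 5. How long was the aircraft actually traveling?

15 hours 45 minutes

Accra is 3:30 ahead of San Teodoro.
Clock-face elapsed time (ignoring zones) is 19 hours 15 minutes.
Actual elapsed = 19 hours 15 minutes − 3:30 = 15 hours 45 minutes.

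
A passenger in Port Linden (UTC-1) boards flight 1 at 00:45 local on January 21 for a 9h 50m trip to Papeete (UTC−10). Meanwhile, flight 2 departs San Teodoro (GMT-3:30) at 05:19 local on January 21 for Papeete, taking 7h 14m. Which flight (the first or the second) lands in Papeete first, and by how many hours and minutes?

the first, by 4 hours 28 minutes

Flight 1 in UTC: 00:45 + 1:00 = 01:45 on Jan 21.
+9 hours and 50 minutes → arrive 11:35 UTC on Jan 21.
Flight 2 in UTC: 05:19 + 3:30 = 08:49 on Jan 21.
+7 hours and 14 minutes → arrive 16:03 UTC on Jan 21.
Flight 1 lands earlier by 4 hours 28 minutes.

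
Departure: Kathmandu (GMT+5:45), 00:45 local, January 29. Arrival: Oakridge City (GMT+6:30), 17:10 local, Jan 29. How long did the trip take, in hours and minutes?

Departure in UTC: 00:45 − 5:45 = 19:00 on Jan 28.
Arrival in UTC: 17:10 − 6:30 = 10:40 on Jan 29.
Elapsed = 10:40 − 19:00 (+1 day) = 15 hours 40 minutes.

15 hours 40 minutes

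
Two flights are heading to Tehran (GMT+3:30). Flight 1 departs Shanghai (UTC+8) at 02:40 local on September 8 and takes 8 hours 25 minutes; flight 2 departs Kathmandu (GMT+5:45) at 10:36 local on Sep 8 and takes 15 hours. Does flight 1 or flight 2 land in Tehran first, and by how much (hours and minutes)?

Flight 1 in UTC: 02:40 − 8:00 = 18:40 on Sep 7.
+8 hours and 25 minutes → arrive 03:05 UTC on Sep 8.
Flight 2 in UTC: 10:36 − 5:45 = 04:51 on Sep 8.
+15 hours → arrive 19:51 UTC on Sep 8.
Flight 1 lands earlier by 16 hours 46 minutes.

the first, by 16 hours 46 minutes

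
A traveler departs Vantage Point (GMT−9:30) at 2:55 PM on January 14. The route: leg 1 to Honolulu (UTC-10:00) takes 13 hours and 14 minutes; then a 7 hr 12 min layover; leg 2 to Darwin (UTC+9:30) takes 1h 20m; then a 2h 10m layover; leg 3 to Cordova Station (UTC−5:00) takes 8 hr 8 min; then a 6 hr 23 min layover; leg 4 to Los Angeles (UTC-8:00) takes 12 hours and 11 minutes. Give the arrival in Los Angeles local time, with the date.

Convert departure to UTC: 2:55 PM + 9:30 = 12:25 AM UTC on Jan 15.
Add 13 hours 14 minutes leg 1 → 1:39 PM UTC.
Add 7 hours 12 minutes layover in Honolulu → 8:51 PM UTC.
Add 1 hour 20 minutes leg 2 → 10:11 PM UTC.
Add 2 hours and 10 minutes layover in Darwin → 12:21 AM UTC (Jan 16).
Add 8 hours 8 minutes leg 3 → 8:29 AM UTC.
Add 6 hours and 23 minutes layover in Cordova Station → 2:52 PM UTC.
Add 12 hours and 11 minutes leg 4 → 3:03 AM UTC (Jan 17).
Los Angeles is UTC−8:00, so local arrival = 3:03 AM − 8:00 = 7:03 PM on Jan 16.

7:03 PM on January 16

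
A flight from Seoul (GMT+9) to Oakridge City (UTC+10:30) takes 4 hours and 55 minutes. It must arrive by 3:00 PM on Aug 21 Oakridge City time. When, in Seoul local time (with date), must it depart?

8:35 AM on August 21

Target arrival in UTC: 3:00 PM − 10:30 = 4:30 AM on Aug 21.
Subtract 4 hours and 55 minutes → departure 11:35 PM UTC on Aug 20.
Seoul is UTC+9:00: 11:35 PM + 9:00 = 8:35 AM on Aug 21.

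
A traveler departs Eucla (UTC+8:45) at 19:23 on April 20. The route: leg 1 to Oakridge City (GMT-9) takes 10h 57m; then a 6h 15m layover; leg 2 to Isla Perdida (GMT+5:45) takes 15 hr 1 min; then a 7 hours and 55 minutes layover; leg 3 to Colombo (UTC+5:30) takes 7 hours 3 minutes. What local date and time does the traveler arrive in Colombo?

Convert departure to UTC: 19:23 − 8:45 = 10:38 UTC on Apr 20.
Add 10 hours 57 minutes leg 1 → 21:35 UTC.
Add 6 hours 15 minutes layover in Oakridge City → 03:50 UTC (Apr 21).
Add 15 hours and 1 minute leg 2 → 18:51 UTC.
Add 7 hours and 55 minutes layover in Isla Perdida → 02:46 UTC (Apr 22).
Add 7 hours and 3 minutes leg 3 → 09:49 UTC.
Colombo is UTC+5:30, so local arrival = 09:49 + 5:30 = 15:19 on Apr 22.

15:19 on Apr 22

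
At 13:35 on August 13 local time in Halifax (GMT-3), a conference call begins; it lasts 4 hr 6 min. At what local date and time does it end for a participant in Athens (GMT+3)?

Convert start to UTC: 13:35 + 3:00 = 16:35 UTC on Aug 13.
Add 4 hours and 6 minutes duration → 20:41 UTC.
Athens is UTC+3:00, so local end time = 20:41 + 3:00 = 23:41 on Aug 13.

23:41 on August 13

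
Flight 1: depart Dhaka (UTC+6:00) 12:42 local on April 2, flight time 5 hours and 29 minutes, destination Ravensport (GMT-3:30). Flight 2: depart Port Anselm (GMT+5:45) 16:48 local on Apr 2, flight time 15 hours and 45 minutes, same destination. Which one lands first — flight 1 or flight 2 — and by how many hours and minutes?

Flight 1 in UTC: 12:42 − 6:00 = 06:42 on Apr 2.
+5 hours 29 minutes → arrive 12:11 UTC on Apr 2.
Flight 2 in UTC: 16:48 − 5:45 = 11:03 on Apr 2.
+15 hours and 45 minutes → arrive 02:48 UTC on Apr 3.
Flight 1 lands earlier by 14 hours 37 minutes.

the first, by 14 hours 37 minutes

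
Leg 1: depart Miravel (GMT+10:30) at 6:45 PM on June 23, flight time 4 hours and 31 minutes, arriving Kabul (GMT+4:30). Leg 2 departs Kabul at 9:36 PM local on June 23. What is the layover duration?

4 hours 20 minutes

Convert departure to UTC: 6:45 PM − 10:30 = 8:15 AM UTC on Jun 23.
Add 4 hours 31 minutes flight time → 12:46 PM UTC.
Kabul is UTC+4:30, so local arrival = 12:46 PM + 4:30 = 5:16 PM on Jun 23.
Layover = 9:36 PM − 5:16 PM = 4 hours 20 minutes.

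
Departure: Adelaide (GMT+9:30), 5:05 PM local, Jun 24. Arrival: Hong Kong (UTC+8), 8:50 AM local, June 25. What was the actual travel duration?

17 hours 15 minutes

Departure in UTC: 5:05 PM − 9:30 = 7:35 AM on Jun 24.
Arrival in UTC: 8:50 AM − 8:00 = 12:50 AM on Jun 25.
Elapsed = 12:50 AM − 7:35 AM (+1 day) = 17 hours 15 minutes.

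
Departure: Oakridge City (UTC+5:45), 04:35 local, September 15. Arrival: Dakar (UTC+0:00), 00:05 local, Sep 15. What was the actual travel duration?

1 hour 15 minutes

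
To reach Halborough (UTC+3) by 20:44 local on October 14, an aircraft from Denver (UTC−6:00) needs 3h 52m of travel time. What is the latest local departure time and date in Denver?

Target arrival in UTC: 20:44 − 3:00 = 17:44 on Oct 14.
Subtract 3 hours and 52 minutes → departure 13:52 UTC on Oct 14.
Denver is UTC−6:00: 13:52 − 6:00 = 07:52 on Oct 14.

07:52 on Oct 14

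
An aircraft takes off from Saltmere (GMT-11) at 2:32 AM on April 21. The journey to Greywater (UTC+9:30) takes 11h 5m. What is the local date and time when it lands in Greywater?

Convert departure to UTC: 2:32 AM + 11:00 = 1:32 PM UTC on Apr 21.
Add 11 hours 5 minutes travel time → 12:37 AM UTC (Apr 22).
Greywater is UTC+9:30, so local arrival = 12:37 AM + 9:30 = 10:07 AM on Apr 22.

10:07 AM on Apr 22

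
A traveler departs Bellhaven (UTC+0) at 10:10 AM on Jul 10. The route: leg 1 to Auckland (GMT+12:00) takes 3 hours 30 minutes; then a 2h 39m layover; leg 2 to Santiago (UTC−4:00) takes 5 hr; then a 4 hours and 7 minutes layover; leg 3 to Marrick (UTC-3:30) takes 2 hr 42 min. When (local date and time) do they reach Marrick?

Bellhaven is at UTC+0, so departure is already 10:10 AM UTC on Jul 10.
Add 3 hours and 30 minutes leg 1 → 1:40 PM UTC.
Add 2 hours 39 minutes layover in Auckland → 4:19 PM UTC.
Add 5 hours leg 2 → 9:19 PM UTC.
Add 4 hours and 7 minutes layover in Santiago → 1:26 AM UTC (Jul 11).
Add 2 hours and 42 minutes leg 3 → 4:08 AM UTC.
Marrick is UTC−3:30, so local arrival = 4:08 AM − 3:30 = 12:38 AM on Jul 11.

12:38 AM on Jul 11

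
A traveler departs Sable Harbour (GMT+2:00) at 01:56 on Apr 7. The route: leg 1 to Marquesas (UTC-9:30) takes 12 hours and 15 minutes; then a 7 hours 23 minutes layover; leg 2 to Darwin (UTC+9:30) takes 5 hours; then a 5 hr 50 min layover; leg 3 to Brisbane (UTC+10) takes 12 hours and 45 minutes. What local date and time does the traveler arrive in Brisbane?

Convert departure to UTC: 01:56 − 2:00 = 23:56 UTC on Apr 6.
Add 12 hours 15 minutes leg 1 → 12:11 UTC (Apr 7).
Add 7 hours 23 minutes layover in Marquesas → 19:34 UTC.
Add 5 hours leg 2 → 00:34 UTC (Apr 8).
Add 5 hours and 50 minutes layover in Darwin → 06:24 UTC.
Add 12 hours 45 minutes leg 3 → 19:09 UTC.
Brisbane is UTC+10:00, so local arrival = 19:09 + 10:00 = 05:09 on Apr 9.

05:09 on April 9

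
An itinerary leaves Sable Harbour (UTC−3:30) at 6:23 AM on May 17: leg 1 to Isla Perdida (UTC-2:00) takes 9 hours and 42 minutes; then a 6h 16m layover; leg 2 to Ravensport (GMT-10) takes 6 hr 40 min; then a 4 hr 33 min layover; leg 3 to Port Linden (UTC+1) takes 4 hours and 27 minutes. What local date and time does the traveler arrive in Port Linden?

6:31 PM on May 18

Convert departure to UTC: 6:23 AM + 3:30 = 9:53 AM UTC on May 17.
Add 9 hours and 42 minutes leg 1 → 7:35 PM UTC.
Add 6 hours and 16 minutes layover in Isla Perdida → 1:51 AM UTC (May 18).
Add 6 hours 40 minutes leg 2 → 8:31 AM UTC.
Add 4 hours and 33 minutes layover in Ravensport → 1:04 PM UTC.
Add 4 hours and 27 minutes leg 3 → 5:31 PM UTC.
Port Linden is UTC+1:00, so local arrival = 5:31 PM + 1:00 = 6:31 PM on May 18.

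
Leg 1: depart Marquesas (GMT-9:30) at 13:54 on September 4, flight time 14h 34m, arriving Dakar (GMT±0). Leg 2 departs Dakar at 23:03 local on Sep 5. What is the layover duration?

Convert departure to UTC: 13:54 + 9:30 = 23:24 UTC on Sep 4.
Add 14 hours 34 minutes flight time → 13:58 UTC (Sep 5).
Dakar is UTC+0, so local arrival is the same: 13:58 on Sep 5.
Layover = 23:03 − 13:58 = 9 hours 5 minutes.

9 hours 5 minutes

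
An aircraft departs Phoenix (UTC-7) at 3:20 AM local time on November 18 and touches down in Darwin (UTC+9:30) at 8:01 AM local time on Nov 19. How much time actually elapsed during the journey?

12 hours 11 minutes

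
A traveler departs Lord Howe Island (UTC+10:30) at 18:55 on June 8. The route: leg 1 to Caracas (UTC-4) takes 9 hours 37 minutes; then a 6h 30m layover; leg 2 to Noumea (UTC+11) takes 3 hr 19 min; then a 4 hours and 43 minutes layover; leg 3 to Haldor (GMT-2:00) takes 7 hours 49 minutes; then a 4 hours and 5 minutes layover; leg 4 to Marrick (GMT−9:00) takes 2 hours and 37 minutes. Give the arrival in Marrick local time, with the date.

14:05 on June 9

Convert departure to UTC: 18:55 − 10:30 = 08:25 UTC on Jun 8.
Add 9 hours 37 minutes leg 1 → 18:02 UTC.
Add 6 hours and 30 minutes layover in Caracas → 00:32 UTC (Jun 9).
Add 3 hours and 19 minutes leg 2 → 03:51 UTC.
Add 4 hours and 43 minutes layover in Noumea → 08:34 UTC.
Add 7 hours 49 minutes leg 3 → 16:23 UTC.
Add 4 hours 5 minutes layover in Haldor → 20:28 UTC.
Add 2 hours and 37 minutes leg 4 → 23:05 UTC.
Marrick is UTC−9:00, so local arrival = 23:05 − 9:00 = 14:05 on Jun 9.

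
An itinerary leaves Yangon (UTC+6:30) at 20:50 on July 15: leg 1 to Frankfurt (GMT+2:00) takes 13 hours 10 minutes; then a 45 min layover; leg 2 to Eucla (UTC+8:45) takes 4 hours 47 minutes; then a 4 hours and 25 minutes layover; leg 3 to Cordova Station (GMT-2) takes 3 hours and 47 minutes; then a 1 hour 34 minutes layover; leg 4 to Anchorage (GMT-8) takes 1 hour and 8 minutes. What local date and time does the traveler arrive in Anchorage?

Convert departure to UTC: 20:50 − 6:30 = 14:20 UTC on Jul 15.
Add 13 hours and 10 minutes leg 1 → 03:30 UTC (Jul 16).
Add 45 minutes layover in Frankfurt → 04:15 UTC.
Add 4 hours 47 minutes leg 2 → 09:02 UTC.
Add 4 hours and 25 minutes layover in Eucla → 13:27 UTC.
Add 3 hours and 47 minutes leg 3 → 17:14 UTC.
Add 1 hour and 34 minutes layover in Cordova Station → 18:48 UTC.
Add 1 hour and 8 minutes leg 4 → 19:56 UTC.
Anchorage is UTC−8:00, so local arrival = 19:56 − 8:00 = 11:56 on Jul 16.

11:56 on July 16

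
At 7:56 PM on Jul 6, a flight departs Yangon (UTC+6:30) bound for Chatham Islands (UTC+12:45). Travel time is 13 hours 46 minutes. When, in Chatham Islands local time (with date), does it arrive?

3:57 PM on Jul 7

Chatham Islands is 6:15 ahead of Yangon.
After 13 hours and 46 minutes it is 9:42 AM (Jul 7) in Yangon.
Shift by the zone difference: 9:42 AM + 6:15 = 3:57 PM on Jul 7 in Chatham Islands.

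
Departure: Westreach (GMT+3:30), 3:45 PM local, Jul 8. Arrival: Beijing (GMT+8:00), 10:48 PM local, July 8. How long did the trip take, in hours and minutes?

2 hours 33 minutes

Beijing is 4:30 ahead of Westreach.
Clock-face elapsed time (ignoring zones) is 7 hours 3 minutes.
Actual elapsed = 7 hours 3 minutes − 4:30 = 2 hours 33 minutes.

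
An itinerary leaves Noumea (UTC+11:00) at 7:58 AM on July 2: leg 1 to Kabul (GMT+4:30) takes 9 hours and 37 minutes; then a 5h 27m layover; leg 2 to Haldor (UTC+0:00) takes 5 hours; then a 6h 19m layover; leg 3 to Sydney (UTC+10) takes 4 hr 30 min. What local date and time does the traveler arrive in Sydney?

Convert departure to UTC: 7:58 AM − 11:00 = 8:58 PM UTC on Jul 1.
Add 9 hours 37 minutes leg 1 → 6:35 AM UTC (Jul 2).
Add 5 hours and 27 minutes layover in Kabul → 12:02 PM UTC.
Add 5 hours leg 2 → 5:02 PM UTC.
Add 6 hours 19 minutes layover in Haldor → 11:21 PM UTC.
Add 4 hours and 30 minutes leg 3 → 3:51 AM UTC (Jul 3).
Sydney is UTC+10:00, so local arrival = 3:51 AM + 10:00 = 1:51 PM on Jul 3.

1:51 PM on July 3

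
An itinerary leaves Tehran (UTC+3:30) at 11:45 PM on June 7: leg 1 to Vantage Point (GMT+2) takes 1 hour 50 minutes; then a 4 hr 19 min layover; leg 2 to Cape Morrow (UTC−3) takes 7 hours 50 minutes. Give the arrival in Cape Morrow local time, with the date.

Convert departure to UTC: 11:45 PM − 3:30 = 8:15 PM UTC on Jun 7.
Add 1 hour and 50 minutes leg 1 → 10:05 PM UTC.
Add 4 hours and 19 minutes layover in Vantage Point → 2:24 AM UTC (Jun 8).
Add 7 hours and 50 minutes leg 2 → 10:14 AM UTC.
Cape Morrow is UTC−3:00, so local arrival = 10:14 AM − 3:00 = 7:14 AM on Jun 8.

7:14 AM on June 8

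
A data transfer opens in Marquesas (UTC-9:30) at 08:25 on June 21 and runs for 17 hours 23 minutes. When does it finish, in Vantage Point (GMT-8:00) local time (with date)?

03:18 on Jun 22

Vantage Point is 1:30 ahead of Marquesas.
After 17 hours and 23 minutes it is 01:48 (Jun 22) in Marquesas.
Shift by the zone difference: 01:48 + 1:30 = 03:18 on Jun 22 in Vantage Point.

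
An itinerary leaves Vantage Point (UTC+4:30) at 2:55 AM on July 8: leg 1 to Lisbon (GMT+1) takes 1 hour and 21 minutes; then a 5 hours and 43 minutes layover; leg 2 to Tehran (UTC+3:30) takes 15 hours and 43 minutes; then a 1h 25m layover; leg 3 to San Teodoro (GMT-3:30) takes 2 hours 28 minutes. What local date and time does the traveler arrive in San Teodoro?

Convert departure to UTC: 2:55 AM − 4:30 = 10:25 PM UTC on Jul 7.
Add 1 hour 21 minutes leg 1 → 11:46 PM UTC.
Add 5 hours and 43 minutes layover in Lisbon → 5:29 AM UTC (Jul 8).
Add 15 hours 43 minutes leg 2 → 9:12 PM UTC.
Add 1 hour and 25 minutes layover in Tehran → 10:37 PM UTC.
Add 2 hours and 28 minutes leg 3 → 1:05 AM UTC (Jul 9).
San Teodoro is UTC−3:30, so local arrival = 1:05 AM − 3:30 = 9:35 PM on Jul 8.

9:35 PM on Jul 8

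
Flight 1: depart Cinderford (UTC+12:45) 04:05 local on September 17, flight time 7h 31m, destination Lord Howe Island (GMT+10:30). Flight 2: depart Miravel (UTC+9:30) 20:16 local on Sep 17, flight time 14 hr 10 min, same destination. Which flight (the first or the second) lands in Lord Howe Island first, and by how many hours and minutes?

Flight 1 in UTC: 04:05 − 12:45 = 15:20 on Sep 16.
+7 hours 31 minutes → arrive 22:51 UTC on Sep 16.
Flight 2 in UTC: 20:16 − 9:30 = 10:46 on Sep 17.
+14 hours 10 minutes → arrive 00:56 UTC on Sep 18.
Flight 1 lands earlier by 26 hours 5 minutes.

the first, by 26 hours 5 minutes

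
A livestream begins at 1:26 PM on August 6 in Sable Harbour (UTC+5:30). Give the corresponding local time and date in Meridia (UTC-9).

In UTC: 1:26 PM − 5:30 = 7:56 AM on Aug 6.
Meridia is UTC−9:00: 7:56 AM − 9:00 = 10:56 PM on Aug 5.

10:56 PM on August 5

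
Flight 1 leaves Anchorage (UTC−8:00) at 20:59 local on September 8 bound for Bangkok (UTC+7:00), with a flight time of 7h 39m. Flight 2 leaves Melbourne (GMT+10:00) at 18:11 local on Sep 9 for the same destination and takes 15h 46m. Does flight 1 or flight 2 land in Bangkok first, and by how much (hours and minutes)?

Flight 1 in UTC: 20:59 + 8:00 = 04:59 on Sep 9.
+7 hours and 39 minutes → arrive 12:38 UTC on Sep 9.
Flight 2 in UTC: 18:11 − 10:00 = 08:11 on Sep 9.
+15 hours and 46 minutes → arrive 23:57 UTC on Sep 9.
Flight 1 lands earlier by 11 hours 19 minutes.

the first, by 11 hours 19 minutes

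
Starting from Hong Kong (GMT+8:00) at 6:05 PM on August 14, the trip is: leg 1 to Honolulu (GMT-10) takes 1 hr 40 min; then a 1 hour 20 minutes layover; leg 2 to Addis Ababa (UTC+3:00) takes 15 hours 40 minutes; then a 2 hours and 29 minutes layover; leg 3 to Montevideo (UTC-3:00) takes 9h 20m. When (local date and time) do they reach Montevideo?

Convert departure to UTC: 6:05 PM − 8:00 = 10:05 AM UTC on Aug 14.
Add 1 hour 40 minutes leg 1 → 11:45 AM UTC.
Add 1 hour 20 minutes layover in Honolulu → 1:05 PM UTC.
Add 15 hours 40 minutes leg 2 → 4:45 AM UTC (Aug 15).
Add 2 hours 29 minutes layover in Addis Ababa → 7:14 AM UTC.
Add 9 hours 20 minutes leg 3 → 4:34 PM UTC.
Montevideo is UTC−3:00, so local arrival = 4:34 PM − 3:00 = 1:34 PM on Aug 15.

1:34 PM on August 15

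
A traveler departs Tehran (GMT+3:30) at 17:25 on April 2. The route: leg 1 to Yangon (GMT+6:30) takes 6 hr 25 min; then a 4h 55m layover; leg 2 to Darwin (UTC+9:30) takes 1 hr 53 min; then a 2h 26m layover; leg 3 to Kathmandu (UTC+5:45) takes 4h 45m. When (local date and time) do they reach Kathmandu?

Convert departure to UTC: 17:25 − 3:30 = 13:55 UTC on Apr 2.
Add 6 hours 25 minutes leg 1 → 20:20 UTC.
Add 4 hours and 55 minutes layover in Yangon → 01:15 UTC (Apr 3).
Add 1 hour and 53 minutes leg 2 → 03:08 UTC.
Add 2 hours and 26 minutes layover in Darwin → 05:34 UTC.
Add 4 hours 45 minutes leg 3 → 10:19 UTC.
Kathmandu is UTC+5:45, so local arrival = 10:19 + 5:45 = 16:04 on Apr 3.

16:04 on April 3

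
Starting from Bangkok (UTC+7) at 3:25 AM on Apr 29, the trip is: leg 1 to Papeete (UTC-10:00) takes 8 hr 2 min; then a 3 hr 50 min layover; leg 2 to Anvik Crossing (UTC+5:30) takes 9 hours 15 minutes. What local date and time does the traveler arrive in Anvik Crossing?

Convert departure to UTC: 3:25 AM − 7:00 = 8:25 PM UTC on Apr 28.
Add 8 hours 2 minutes leg 1 → 4:27 AM UTC (Apr 29).
Add 3 hours 50 minutes layover in Papeete → 8:17 AM UTC.
Add 9 hours and 15 minutes leg 2 → 5:32 PM UTC.
Anvik Crossing is UTC+5:30, so local arrival = 5:32 PM + 5:30 = 11:02 PM on Apr 29.

11:02 PM on April 29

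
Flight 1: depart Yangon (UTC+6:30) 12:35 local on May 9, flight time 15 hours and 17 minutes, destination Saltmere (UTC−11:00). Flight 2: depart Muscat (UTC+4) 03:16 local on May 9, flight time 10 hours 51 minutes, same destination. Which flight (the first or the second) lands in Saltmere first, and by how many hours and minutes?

Flight 1 in UTC: 12:35 − 6:30 = 06:05 on May 9.
+15 hours 17 minutes → arrive 21:22 UTC on May 9.
Flight 2 in UTC: 03:16 − 4:00 = 23:16 on May 8.
+10 hours and 51 minutes → arrive 10:07 UTC on May 9.
Flight 2 lands earlier by 11 hours 15 minutes.

the second, by 11 hours 15 minutes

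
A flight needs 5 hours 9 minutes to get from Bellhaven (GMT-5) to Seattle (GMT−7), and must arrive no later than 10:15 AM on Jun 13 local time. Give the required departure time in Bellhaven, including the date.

Target arrival in UTC: 10:15 AM + 7:00 = 5:15 PM on Jun 13.
Subtract 5 hours and 9 minutes → departure 12:06 PM UTC on Jun 13.
Bellhaven is UTC−5:00: 12:06 PM − 5:00 = 7:06 AM on Jun 13.

7:06 AM on Jun 13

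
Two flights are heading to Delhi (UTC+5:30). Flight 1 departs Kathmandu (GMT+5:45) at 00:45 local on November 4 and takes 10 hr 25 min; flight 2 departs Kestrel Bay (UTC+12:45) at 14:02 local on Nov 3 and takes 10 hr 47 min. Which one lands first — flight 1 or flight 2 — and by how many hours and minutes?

the second, by 17 hours 21 minutes

Flight 1 in UTC: 00:45 − 5:45 = 19:00 on Nov 3.
+10 hours and 25 minutes → arrive 05:25 UTC on Nov 4.
Flight 2 in UTC: 14:02 − 12:45 = 01:17 on Nov 3.
+10 hours 47 minutes → arrive 12:04 UTC on Nov 3.
Flight 2 lands earlier by 17 hours 21 minutes.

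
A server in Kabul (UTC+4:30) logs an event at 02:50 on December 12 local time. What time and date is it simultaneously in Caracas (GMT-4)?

In UTC: 02:50 − 4:30 = 22:20 on Dec 11.
Caracas is UTC−4:00: 22:20 − 4:00 = 18:20 on Dec 11.

18:20 on December 11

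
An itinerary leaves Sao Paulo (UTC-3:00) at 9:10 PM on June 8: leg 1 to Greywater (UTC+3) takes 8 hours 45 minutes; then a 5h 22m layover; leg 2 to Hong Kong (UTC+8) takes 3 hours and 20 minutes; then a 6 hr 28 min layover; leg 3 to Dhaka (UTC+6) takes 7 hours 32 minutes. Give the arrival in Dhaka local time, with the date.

Convert departure to UTC: 9:10 PM + 3:00 = 12:10 AM UTC on Jun 9.
Add 8 hours 45 minutes leg 1 → 8:55 AM UTC.
Add 5 hours 22 minutes layover in Greywater → 2:17 PM UTC.
Add 3 hours 20 minutes leg 2 → 5:37 PM UTC.
Add 6 hours 28 minutes layover in Hong Kong → 12:05 AM UTC (Jun 10).
Add 7 hours 32 minutes leg 3 → 7:37 AM UTC.
Dhaka is UTC+6:00, so local arrival = 7:37 AM + 6:00 = 1:37 PM on Jun 10.

1:37 PM on June 10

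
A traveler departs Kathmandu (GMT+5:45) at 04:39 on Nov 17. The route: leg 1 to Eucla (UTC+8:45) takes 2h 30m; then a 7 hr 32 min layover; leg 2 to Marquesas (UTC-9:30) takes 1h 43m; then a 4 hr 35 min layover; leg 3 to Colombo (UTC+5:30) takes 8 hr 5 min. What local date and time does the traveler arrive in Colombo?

Convert departure to UTC: 04:39 − 5:45 = 22:54 UTC on Nov 16.
Add 2 hours 30 minutes leg 1 → 01:24 UTC (Nov 17).
Add 7 hours 32 minutes layover in Eucla → 08:56 UTC.
Add 1 hour and 43 minutes leg 2 → 10:39 UTC.
Add 4 hours 35 minutes layover in Marquesas → 15:14 UTC.
Add 8 hours and 5 minutes leg 3 → 23:19 UTC.
Colombo is UTC+5:30, so local arrival = 23:19 + 5:30 = 04:49 on Nov 18.

04:49 on November 18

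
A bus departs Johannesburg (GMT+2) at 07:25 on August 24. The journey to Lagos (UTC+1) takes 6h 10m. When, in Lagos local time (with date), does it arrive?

Convert departure to UTC: 07:25 − 2:00 = 05:25 UTC on Aug 24.
Add 6 hours 10 minutes travel time → 11:35 UTC.
Lagos is UTC+1:00, so local arrival = 11:35 + 1:00 = 12:35 on Aug 24.

12:35 on Aug 24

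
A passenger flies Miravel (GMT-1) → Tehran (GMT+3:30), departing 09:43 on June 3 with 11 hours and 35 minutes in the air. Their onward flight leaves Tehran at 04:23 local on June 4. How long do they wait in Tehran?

Convert departure to UTC: 09:43 + 1:00 = 10:43 UTC on Jun 3.
Add 11 hours 35 minutes flight time → 22:18 UTC.
Tehran is UTC+3:30, so local arrival = 22:18 + 3:30 = 01:48 on Jun 4.
Layover = 04:23 − 01:48 = 2 hours 35 minutes.

2 hours 35 minutes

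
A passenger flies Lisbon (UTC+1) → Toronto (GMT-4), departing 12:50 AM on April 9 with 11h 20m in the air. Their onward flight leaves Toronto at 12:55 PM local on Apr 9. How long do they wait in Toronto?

5 hours 45 minutes

Convert departure to UTC: 12:50 AM − 1:00 = 11:50 PM UTC on Apr 8.
Add 11 hours and 20 minutes flight time → 11:10 AM UTC (Apr 9).
Toronto is UTC−4:00, so local arrival = 11:10 AM − 4:00 = 7:10 AM on Apr 9.
Layover = 12:55 PM − 7:10 AM = 5 hours 45 minutes.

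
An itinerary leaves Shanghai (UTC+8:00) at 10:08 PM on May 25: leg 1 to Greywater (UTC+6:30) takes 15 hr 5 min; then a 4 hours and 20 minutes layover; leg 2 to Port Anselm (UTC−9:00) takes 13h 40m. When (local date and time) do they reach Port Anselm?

Convert departure to UTC: 10:08 PM − 8:00 = 2:08 PM UTC on May 25.
Add 15 hours 5 minutes leg 1 → 5:13 AM UTC (May 26).
Add 4 hours 20 minutes layover in Greywater → 9:33 AM UTC.
Add 13 hours 40 minutes leg 2 → 11:13 PM UTC.
Port Anselm is UTC−9:00, so local arrival = 11:13 PM − 9:00 = 2:13 PM on May 26.

2:13 PM on May 26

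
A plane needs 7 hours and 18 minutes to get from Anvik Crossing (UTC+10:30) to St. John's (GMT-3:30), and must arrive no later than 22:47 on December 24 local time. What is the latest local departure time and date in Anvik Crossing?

Target arrival in UTC: 22:47 + 3:30 = 02:17 on Dec 25.
Subtract 7 hours 18 minutes → departure 18:59 UTC on Dec 24.
Anvik Crossing is UTC+10:30: 18:59 + 10:30 = 05:29 on Dec 25.

05:29 on December 25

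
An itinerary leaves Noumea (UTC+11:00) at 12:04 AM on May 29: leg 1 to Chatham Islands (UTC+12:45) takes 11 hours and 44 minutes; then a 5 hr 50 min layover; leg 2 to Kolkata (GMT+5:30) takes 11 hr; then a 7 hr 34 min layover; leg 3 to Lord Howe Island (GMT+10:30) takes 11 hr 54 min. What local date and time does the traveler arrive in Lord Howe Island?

11:36 PM on May 30

Convert departure to UTC: 12:04 AM − 11:00 = 1:04 PM UTC on May 28.
Add 11 hours and 44 minutes leg 1 → 12:48 AM UTC (May 29).
Add 5 hours 50 minutes layover in Chatham Islands → 6:38 AM UTC.
Add 11 hours leg 2 → 5:38 PM UTC.
Add 7 hours 34 minutes layover in Kolkata → 1:12 AM UTC (May 30).
Add 11 hours 54 minutes leg 3 → 1:06 PM UTC.
Lord Howe Island is UTC+10:30, so local arrival = 1:06 PM + 10:30 = 11:36 PM on May 30.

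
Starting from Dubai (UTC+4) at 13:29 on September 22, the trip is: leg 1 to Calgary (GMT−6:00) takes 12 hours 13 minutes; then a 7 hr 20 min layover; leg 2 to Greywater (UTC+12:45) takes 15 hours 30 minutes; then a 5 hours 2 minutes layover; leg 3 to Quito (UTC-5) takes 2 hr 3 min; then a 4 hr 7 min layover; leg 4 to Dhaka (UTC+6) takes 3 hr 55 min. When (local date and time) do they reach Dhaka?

17:39 on September 24

Convert departure to UTC: 13:29 − 4:00 = 09:29 UTC on Sep 22.
Add 12 hours 13 minutes leg 1 → 21:42 UTC.
Add 7 hours and 20 minutes layover in Calgary → 05:02 UTC (Sep 23).
Add 15 hours 30 minutes leg 2 → 20:32 UTC.
Add 5 hours 2 minutes layover in Greywater → 01:34 UTC (Sep 24).
Add 2 hours 3 minutes leg 3 → 03:37 UTC.
Add 4 hours 7 minutes layover in Quito → 07:44 UTC.
Add 3 hours and 55 minutes leg 4 → 11:39 UTC.
Dhaka is UTC+6:00, so local arrival = 11:39 + 6:00 = 17:39 on Sep 24.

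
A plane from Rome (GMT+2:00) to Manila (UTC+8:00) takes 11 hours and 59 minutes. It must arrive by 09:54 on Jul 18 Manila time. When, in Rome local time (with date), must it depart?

Target arrival in UTC: 09:54 − 8:00 = 01:54 on Jul 18.
Subtract 11 hours and 59 minutes → departure 13:55 UTC on Jul 17.
Rome is UTC+2:00: 13:55 + 2:00 = 15:55 on Jul 17.

15:55 on Jul 17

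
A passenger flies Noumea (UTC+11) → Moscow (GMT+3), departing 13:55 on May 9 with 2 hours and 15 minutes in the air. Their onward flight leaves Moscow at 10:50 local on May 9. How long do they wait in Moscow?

2 hours 40 minutes

Convert departure to UTC: 13:55 − 11:00 = 02:55 UTC on May 9.
Add 2 hours 15 minutes flight time → 05:10 UTC.
Moscow is UTC+3:00, so local arrival = 05:10 + 3:00 = 08:10 on May 9.
Layover = 10:50 − 08:10 = 2 hours 40 minutes.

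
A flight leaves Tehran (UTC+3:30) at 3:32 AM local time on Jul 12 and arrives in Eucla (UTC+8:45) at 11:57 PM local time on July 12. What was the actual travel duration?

15 hours 10 minutes

Departure in UTC: 3:32 AM − 3:30 = 12:02 AM on Jul 12.
Arrival in UTC: 11:57 PM − 8:45 = 3:12 PM on Jul 12.
Elapsed = 3:12 PM − 12:02 AM = 15 hours 10 minutes.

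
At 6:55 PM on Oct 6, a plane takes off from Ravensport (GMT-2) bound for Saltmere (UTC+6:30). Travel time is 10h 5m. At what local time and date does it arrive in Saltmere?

1:30 PM on October 7

Convert departure to UTC: 6:55 PM + 2:00 = 8:55 PM UTC on Oct 6.
Add 10 hours 5 minutes travel time → 7:00 AM UTC (Oct 7).
Saltmere is UTC+6:30, so local arrival = 7:00 AM + 6:30 = 1:30 PM on Oct 7.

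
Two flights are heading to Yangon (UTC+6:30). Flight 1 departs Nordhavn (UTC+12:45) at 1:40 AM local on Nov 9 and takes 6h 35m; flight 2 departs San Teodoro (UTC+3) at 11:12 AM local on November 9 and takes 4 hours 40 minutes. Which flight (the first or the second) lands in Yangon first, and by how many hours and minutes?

the first, by 17 hours 22 minutes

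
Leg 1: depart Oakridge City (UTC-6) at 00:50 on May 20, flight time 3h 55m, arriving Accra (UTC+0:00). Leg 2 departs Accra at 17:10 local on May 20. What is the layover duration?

Convert departure to UTC: 00:50 + 6:00 = 06:50 UTC on May 20.
Add 3 hours and 55 minutes flight time → 10:45 UTC.
Accra is UTC+0, so local arrival is the same: 10:45 on May 20.
Layover = 17:10 − 10:45 = 6 hours 25 minutes.

6 hours 25 minutes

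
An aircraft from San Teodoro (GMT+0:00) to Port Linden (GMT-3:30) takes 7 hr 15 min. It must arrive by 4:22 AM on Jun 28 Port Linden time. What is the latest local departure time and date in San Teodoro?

Target arrival in UTC: 4:22 AM + 3:30 = 7:52 AM on Jun 28.
Subtract 7 hours 15 minutes → departure 12:37 AM UTC on Jun 28.
San Teodoro is UTC+0, so departure is 12:37 AM on Jun 28.

12:37 AM on June 28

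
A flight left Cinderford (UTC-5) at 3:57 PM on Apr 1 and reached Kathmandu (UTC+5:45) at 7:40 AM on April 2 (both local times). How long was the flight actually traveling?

Departure in UTC: 3:57 PM + 5:00 = 8:57 PM on Apr 1.
Arrival in UTC: 7:40 AM − 5:45 = 1:55 AM on Apr 2.
Elapsed = 1:55 AM − 8:57 PM (+1 day) = 4 hours 58 minutes.

4 hours 58 minutes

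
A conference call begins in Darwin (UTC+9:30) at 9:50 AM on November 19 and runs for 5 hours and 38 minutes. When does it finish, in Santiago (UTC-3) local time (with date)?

2:58 AM on November 19

Convert start to UTC: 9:50 AM − 9:30 = 12:20 AM UTC on Nov 19.
Add 5 hours and 38 minutes duration → 5:58 AM UTC.
Santiago is UTC−3:00, so local end time = 5:58 AM − 3:00 = 2:58 AM on Nov 19.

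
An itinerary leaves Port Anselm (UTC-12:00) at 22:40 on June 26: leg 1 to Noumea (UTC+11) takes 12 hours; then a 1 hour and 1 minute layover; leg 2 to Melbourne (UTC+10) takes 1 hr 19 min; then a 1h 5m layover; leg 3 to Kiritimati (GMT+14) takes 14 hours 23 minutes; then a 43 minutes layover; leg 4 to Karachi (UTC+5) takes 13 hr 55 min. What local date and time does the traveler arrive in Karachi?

12:06 on June 29

Convert departure to UTC: 22:40 + 12:00 = 10:40 UTC on Jun 27.
Add 12 hours leg 1 → 22:40 UTC.
Add 1 hour and 1 minute layover in Noumea → 23:41 UTC.
Add 1 hour and 19 minutes leg 2 → 01:00 UTC (Jun 28).
Add 1 hour 5 minutes layover in Melbourne → 02:05 UTC.
Add 14 hours 23 minutes leg 3 → 16:28 UTC.
Add 43 minutes layover in Kiritimati → 17:11 UTC.
Add 13 hours 55 minutes leg 4 → 07:06 UTC (Jun 29).
Karachi is UTC+5:00, so local arrival = 07:06 + 5:00 = 12:06 on Jun 29.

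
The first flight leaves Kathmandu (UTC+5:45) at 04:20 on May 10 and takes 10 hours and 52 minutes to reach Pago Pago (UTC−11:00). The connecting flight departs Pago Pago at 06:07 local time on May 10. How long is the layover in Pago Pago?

Convert departure to UTC: 04:20 − 5:45 = 22:35 UTC on May 9.
Add 10 hours and 52 minutes flight time → 09:27 UTC (May 10).
Pago Pago is UTC−11:00, so local arrival = 09:27 − 11:00 = 22:27 on May 9.
Layover = 06:07 − 22:27 (+1 day) = 7 hours 40 minutes.

7 hours 40 minutes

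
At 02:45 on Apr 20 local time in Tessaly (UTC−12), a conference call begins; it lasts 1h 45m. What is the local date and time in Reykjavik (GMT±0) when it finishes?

Convert start to UTC: 02:45 + 12:00 = 14:45 UTC on Apr 20.
Add 1 hour and 45 minutes duration → 16:30 UTC.
Reykjavik is UTC+0, so local end time is the same: 16:30 on Apr 20.

16:30 on April 20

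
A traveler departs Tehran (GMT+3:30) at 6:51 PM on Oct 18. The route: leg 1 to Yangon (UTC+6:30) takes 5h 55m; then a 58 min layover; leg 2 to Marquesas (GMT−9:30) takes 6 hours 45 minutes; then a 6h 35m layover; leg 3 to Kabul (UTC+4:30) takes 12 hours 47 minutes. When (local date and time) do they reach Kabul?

Convert departure to UTC: 6:51 PM − 3:30 = 3:21 PM UTC on Oct 18.
Add 5 hours 55 minutes leg 1 → 9:16 PM UTC.
Add 58 minutes layover in Yangon → 10:14 PM UTC.
Add 6 hours and 45 minutes leg 2 → 4:59 AM UTC (Oct 19).
Add 6 hours 35 minutes layover in Marquesas → 11:34 AM UTC.
Add 12 hours 47 minutes leg 3 → 12:21 AM UTC (Oct 20).
Kabul is UTC+4:30, so local arrival = 12:21 AM + 4:30 = 4:51 AM on Oct 20.

4:51 AM on October 20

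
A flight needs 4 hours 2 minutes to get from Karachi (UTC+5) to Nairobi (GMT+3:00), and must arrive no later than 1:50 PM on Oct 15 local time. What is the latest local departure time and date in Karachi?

Target arrival in UTC: 1:50 PM − 3:00 = 10:50 AM on Oct 15.
Subtract 4 hours 2 minutes → departure 6:48 AM UTC on Oct 15.
Karachi is UTC+5:00: 6:48 AM + 5:00 = 11:48 AM on Oct 15.

11:48 AM on Oct 15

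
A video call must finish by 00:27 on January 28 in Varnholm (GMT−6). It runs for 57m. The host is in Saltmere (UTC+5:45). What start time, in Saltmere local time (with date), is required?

Target end time in UTC: 00:27 + 6:00 = 06:27 on Jan 28.
Subtract 57 minutes → start 05:30 UTC on Jan 28.
Saltmere is UTC+5:45: 05:30 + 5:45 = 11:15 on Jan 28.

11:15 on January 28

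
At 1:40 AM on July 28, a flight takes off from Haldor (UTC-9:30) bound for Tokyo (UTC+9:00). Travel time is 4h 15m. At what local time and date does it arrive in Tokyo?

Tokyo is 18:30 ahead of Haldor.
After 4 hours and 15 minutes it is 5:55 AM in Haldor.
Shift by the zone difference: 5:55 AM + 18:30 = 12:25 AM on Jul 29 in Tokyo.

12:25 AM on Jul 29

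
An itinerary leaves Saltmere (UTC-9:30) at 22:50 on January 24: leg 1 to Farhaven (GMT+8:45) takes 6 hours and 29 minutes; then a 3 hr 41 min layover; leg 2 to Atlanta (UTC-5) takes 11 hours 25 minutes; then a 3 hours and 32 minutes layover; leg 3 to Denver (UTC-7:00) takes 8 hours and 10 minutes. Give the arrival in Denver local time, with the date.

10:37 on January 26

Convert departure to UTC: 22:50 + 9:30 = 08:20 UTC on Jan 25.
Add 6 hours and 29 minutes leg 1 → 14:49 UTC.
Add 3 hours 41 minutes layover in Farhaven → 18:30 UTC.
Add 11 hours and 25 minutes leg 2 → 05:55 UTC (Jan 26).
Add 3 hours and 32 minutes layover in Atlanta → 09:27 UTC.
Add 8 hours 10 minutes leg 3 → 17:37 UTC.
Denver is UTC−7:00, so local arrival = 17:37 − 7:00 = 10:37 on Jan 26.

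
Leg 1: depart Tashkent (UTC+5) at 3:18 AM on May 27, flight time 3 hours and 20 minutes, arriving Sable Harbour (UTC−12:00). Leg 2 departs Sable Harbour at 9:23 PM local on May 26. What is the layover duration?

Convert departure to UTC: 3:18 AM − 5:00 = 10:18 PM UTC on May 26.
Add 3 hours 20 minutes flight time → 1:38 AM UTC (May 27).
Sable Harbour is UTC−12:00, so local arrival = 1:38 AM − 12:00 = 1:38 PM on May 26.
Layover = 9:23 PM − 1:38 PM = 7 hours 45 minutes.

7 hours 45 minutes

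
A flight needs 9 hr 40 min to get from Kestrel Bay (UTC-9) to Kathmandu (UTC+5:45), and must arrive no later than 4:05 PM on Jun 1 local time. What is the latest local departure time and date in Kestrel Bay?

Target arrival in UTC: 4:05 PM − 5:45 = 10:20 AM on Jun 1.
Subtract 9 hours and 40 minutes → departure 12:40 AM UTC on Jun 1.
Kestrel Bay is UTC−9:00: 12:40 AM − 9:00 = 3:40 PM on May 31.

3:40 PM on May 31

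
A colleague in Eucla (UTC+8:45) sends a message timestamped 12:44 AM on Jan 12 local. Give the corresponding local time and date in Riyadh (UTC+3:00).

6:59 PM on Jan 11

In UTC: 12:44 AM − 8:45 = 3:59 PM on Jan 11.
Riyadh is UTC+3:00: 3:59 PM + 3:00 = 6:59 PM on Jan 11.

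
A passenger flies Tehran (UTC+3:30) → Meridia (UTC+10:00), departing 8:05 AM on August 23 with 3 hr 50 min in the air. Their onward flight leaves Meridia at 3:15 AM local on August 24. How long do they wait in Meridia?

8 hours 50 minutes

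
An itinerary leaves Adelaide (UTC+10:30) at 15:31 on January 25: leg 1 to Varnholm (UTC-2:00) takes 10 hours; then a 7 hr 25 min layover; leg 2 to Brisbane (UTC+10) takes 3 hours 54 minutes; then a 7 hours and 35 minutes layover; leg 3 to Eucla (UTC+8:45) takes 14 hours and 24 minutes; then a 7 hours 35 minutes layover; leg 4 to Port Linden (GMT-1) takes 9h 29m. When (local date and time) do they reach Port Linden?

Convert departure to UTC: 15:31 − 10:30 = 05:01 UTC on Jan 25.
Add 10 hours leg 1 → 15:01 UTC.
Add 7 hours and 25 minutes layover in Varnholm → 22:26 UTC.
Add 3 hours and 54 minutes leg 2 → 02:20 UTC (Jan 26).
Add 7 hours and 35 minutes layover in Brisbane → 09:55 UTC.
Add 14 hours and 24 minutes leg 3 → 00:19 UTC (Jan 27).
Add 7 hours 35 minutes layover in Eucla → 07:54 UTC.
Add 9 hours 29 minutes leg 4 → 17:23 UTC.
Port Linden is UTC−1:00, so local arrival = 17:23 − 1:00 = 16:23 on Jan 27.

16:23 on January 27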